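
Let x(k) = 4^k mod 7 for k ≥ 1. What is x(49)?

4

We have x(1) = 4; x(2) = 2; x(3) = 1; x(4) = 4.
The sequence repeats with period 3.
So x(49) = x(1 + ((49-1) mod 3)) = x(1) = 4.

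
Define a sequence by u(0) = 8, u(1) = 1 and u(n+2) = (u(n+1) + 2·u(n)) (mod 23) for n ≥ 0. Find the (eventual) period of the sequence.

u(0) = 8; u(1) = 1; u(2) = 17; u(3) = 19; u(4) = 7; u(5) = 22; u(6) = 13; u(7) = 11; u(8) = 14; u(9) = 13; u(10) = 18; u(11) = 21; u(12) = 11; u(13) = 7; u(14) = 6; u(15) = 20; u(16) = 9; u(17) = 3; u(18) = 21; u(19) = 4; u(20) = 0; u(21) = 8; u(22) = 8; u(23) = 1.
Since (u(22), u(23)) = (u(0), u(1)) = (8, 1) (two consecutive terms determine the rest), the sequence is periodic with period 22.

22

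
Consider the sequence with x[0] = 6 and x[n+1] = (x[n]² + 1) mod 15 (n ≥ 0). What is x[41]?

5

Listing terms: x[0] = 6,  x[1] = 7,  x[2] = 5,  x[3] = 11,  x[4] = 2,  x[5] = 5.
Since x[5] = x[2] = 5, the sequence is eventually periodic: after a pre-period of length 2 it cycles with period 3.
For n ≥ 2, x[n] depends only on (n - 2) mod 3. (41 - 2) mod 3 = 0, so x[41] = x[2] = 5.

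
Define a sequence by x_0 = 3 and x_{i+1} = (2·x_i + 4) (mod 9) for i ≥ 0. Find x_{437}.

4

Listing terms: x_0 = 3,  x_1 = 1,  x_2 = 6,  x_3 = 7,  x_4 = 0,  x_5 = 4,  x_6 = 3.
The sequence repeats with period 6.
So x_{437} = x_{0 + ((437-0) mod 6)} = x_5 = 4.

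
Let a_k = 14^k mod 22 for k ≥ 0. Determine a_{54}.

4

a_0 = 1, a_1 = 14, a_2 = 20, a_3 = 16, a_4 = 4, a_5 = 12, a_6 = 14.
Since a_6 = a_1 = 14, the sequence is eventually periodic: after a pre-period of length 1 it cycles with period 5.
For k ≥ 1, a_k depends only on (k - 1) mod 5. (54 - 1) mod 5 = 3, so a_{54} = a_4 = 4.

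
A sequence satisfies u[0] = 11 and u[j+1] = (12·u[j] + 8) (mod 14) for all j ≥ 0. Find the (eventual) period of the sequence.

Computing terms: u[0] = 11, u[1] = 0, u[2] = 8, u[3] = 6, u[4] = 10, u[5] = 2, u[6] = 4, u[7] = 0.
Since u[7] = u[1] = 0, the sequence is eventually periodic: after a pre-period of length 1 it cycles with period 6.

6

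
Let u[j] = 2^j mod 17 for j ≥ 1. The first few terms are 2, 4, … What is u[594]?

4

Computing terms: u[1] = 2, u[2] = 4, u[3] = 8, u[4] = 16, u[5] = 15, u[6] = 13, u[7] = 9, u[8] = 1, u[9] = 2.
The sequence repeats with period 8.
So u[594] = u[1 + ((594-1) mod 8)] = u[2] = 4.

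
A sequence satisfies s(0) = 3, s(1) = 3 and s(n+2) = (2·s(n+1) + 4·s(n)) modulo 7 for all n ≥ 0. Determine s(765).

Computing terms: s(0) = 3; s(1) = 3; s(2) = 4; s(3) = 6; s(4) = 0; s(5) = 3; s(6) = 6; s(7) = 3; s(8) = 2; s(9) = 2; s(10) = 5; s(11) = 4; s(12) = 0; s(13) = 2; s(14) = 4; s(15) = 2; s(16) = 6; s(17) = 6; s(18) = 1; s(19) = 5; s(20) = 0; s(21) = 6; s(22) = 5; s(23) = 6; s(24) = 4; s(25) = 4; s(26) = 3; s(27) = 1; s(28) = 0; s(29) = 4; s(30) = 1; s(31) = 4; s(32) = 5; s(33) = 5; s(34) = 2; s(35) = 3; s(36) = 0; s(37) = 5; s(38) = 3; s(39) = 5; s(40) = 1; s(41) = 1; s(42) = 6; s(43) = 2; s(44) = 0; s(45) = 1; s(46) = 2; s(47) = 1; s(48) = 3; s(49) = 3.
The sequence repeats with period 48.
(765 - 0) mod 48 = 45, so s(765) = s(45) = 1.

1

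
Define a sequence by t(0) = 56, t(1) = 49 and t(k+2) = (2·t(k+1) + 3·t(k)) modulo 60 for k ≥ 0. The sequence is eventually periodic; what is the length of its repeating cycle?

4

Listing terms: t(0) = 56; t(1) = 49; t(2) = 26; t(3) = 19; t(4) = 56; t(5) = 49.
Since (t(4), t(5)) = (t(0), t(1)) = (56, 49) (two consecutive terms determine the rest), the sequence is periodic with period 4.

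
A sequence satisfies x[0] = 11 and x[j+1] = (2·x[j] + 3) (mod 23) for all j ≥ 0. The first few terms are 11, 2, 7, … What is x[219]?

4

Listing terms: x[0] = 11, x[1] = 2, x[2] = 7, x[3] = 17, x[4] = 14, x[5] = 8, x[6] = 19, x[7] = 18, x[8] = 16, x[9] = 12, x[10] = 4, x[11] = 11.
Since x[11] = x[0] = 11, the sequence is periodic with period 11.
(219 - 0) mod 11 = 10, so x[219] = x[10] = 4.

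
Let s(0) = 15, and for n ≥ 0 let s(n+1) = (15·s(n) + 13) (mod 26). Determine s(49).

s(0) = 15; s(1) = 4; s(2) = 21; s(3) = 16; s(4) = 19; s(5) = 12; s(6) = 11; s(7) = 22; s(8) = 5; s(9) = 10; s(10) = 7; s(11) = 14; s(12) = 15.
Since s(12) = s(0) = 15, the sequence is periodic with period 12.
(49 - 0) mod 12 = 1, so s(49) = s(1) = 4.

4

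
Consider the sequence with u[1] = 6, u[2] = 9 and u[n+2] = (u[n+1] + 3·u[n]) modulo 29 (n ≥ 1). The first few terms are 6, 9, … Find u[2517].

Listing terms: u[1] = 6; u[2] = 9; u[3] = 27; u[4] = 25; u[5] = 19; u[6] = 7; u[7] = 6; u[8] = 27; u[9] = 16; u[10] = 10; u[11] = 0; u[12] = 1; u[13] = 1; u[14] = 4; u[15] = 7; u[16] = 19; u[17] = 11; u[18] = 10; u[19] = 14; u[20] = 15; u[21] = 28; u[22] = 15; u[23] = 12; u[24] = 28; u[25] = 6; u[26] = 3; u[27] = 21; u[28] = 1; u[29] = 6; u[30] = 9.
The sequence repeats with period 28.
So u[2517] = u[1 + ((2517-1) mod 28)] = u[25] = 6.

6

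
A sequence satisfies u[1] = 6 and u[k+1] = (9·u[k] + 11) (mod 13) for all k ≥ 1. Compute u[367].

Listing terms: u[1] = 6; u[2] = 0; u[3] = 11; u[4] = 6.
The sequence repeats with period 3.
So u[367] = u[1 + ((367-1) mod 3)] = u[1] = 6.

6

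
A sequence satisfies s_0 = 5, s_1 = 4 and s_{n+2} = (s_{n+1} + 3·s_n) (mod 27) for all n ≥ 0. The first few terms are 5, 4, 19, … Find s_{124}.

16

Computing terms: s_0 = 5,  s_1 = 4,  s_2 = 19,  s_3 = 4,  s_4 = 7,  s_5 = 19,  s_6 = 13,  s_7 = 16,  s_8 = 1,  s_9 = 22,  s_{10} = 25,  s_{11} = 10,  s_{12} = 4,  s_{13} = 7.
Since (s_{12}, s_{13}) = (s_3, s_4) = (4, 7) (two consecutive terms determine the rest), the sequence is eventually periodic: after a pre-period of length 3 it cycles with period 9.
For n ≥ 3, s_n depends only on (n - 3) mod 9. (124 - 3) mod 9 = 4, so s_{124} = s_7 = 16.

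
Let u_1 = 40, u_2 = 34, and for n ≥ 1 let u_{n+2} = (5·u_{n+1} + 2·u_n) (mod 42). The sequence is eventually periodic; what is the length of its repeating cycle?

48

Computing terms: u_1 = 40; u_2 = 34; u_3 = 40; u_4 = 16; u_5 = 34; u_6 = 34; u_7 = 28; u_8 = 40; u_9 = 4; u_{10} = 16; u_{11} = 4; u_{12} = 10; u_{13} = 16; u_{14} = 16; u_{15} = 28; u_{16} = 4; u_{17} = 34; u_{18} = 10; u_{19} = 34; u_{20} = 22; u_{21} = 10; u_{22} = 10; u_{23} = 28; u_{24} = 34; u_{25} = 16; u_{26} = 22; u_{27} = 16; u_{28} = 40; u_{29} = 22; u_{30} = 22; u_{31} = 28; u_{32} = 16; u_{33} = 10; u_{34} = 40; u_{35} = 10; u_{36} = 4; u_{37} = 40; u_{38} = 40; u_{39} = 28; u_{40} = 10; u_{41} = 22; u_{42} = 4; u_{43} = 22; u_{44} = 34; u_{45} = 4; u_{46} = 4; u_{47} = 28; u_{48} = 22; u_{49} = 40; u_{50} = 34.
The sequence repeats with period 48.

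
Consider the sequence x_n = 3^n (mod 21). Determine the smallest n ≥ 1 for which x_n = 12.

5

x_0 = 1,  x_1 = 3,  x_2 = 9,  x_3 = 6,  x_4 = 18,  x_5 = 12,  x_6 = 15,  x_7 = 3.
Since x_7 = x_1 = 3, the sequence is eventually periodic: after a pre-period of length 1 it cycles with period 6.
The value 12 first appears (with n ≥ 1) at x_5.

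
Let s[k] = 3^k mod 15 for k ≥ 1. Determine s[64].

6

Computing terms: s[1] = 3,  s[2] = 9,  s[3] = 12,  s[4] = 6,  s[5] = 3.
Since s[5] = s[1] = 3, the sequence is periodic with period 4.
So s[64] = s[1 + ((64-1) mod 4)] = s[4] = 6.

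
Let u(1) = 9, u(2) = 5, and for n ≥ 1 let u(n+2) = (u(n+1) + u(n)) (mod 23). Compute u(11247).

We have u(1) = 9, u(2) = 5, u(3) = 14, u(4) = 19, u(5) = 10, u(6) = 6, u(7) = 16, u(8) = 22, u(9) = 15, u(10) = 14, u(11) = 6, u(12) = 20, u(13) = 3, u(14) = 0, u(15) = 3, u(16) = 3, u(17) = 6, u(18) = 9, u(19) = 15, u(20) = 1, u(21) = 16, u(22) = 17, u(23) = 10, u(24) = 4, u(25) = 14, u(26) = 18, u(27) = 9, u(28) = 4, u(29) = 13, u(30) = 17, u(31) = 7, u(32) = 1, u(33) = 8, u(34) = 9, u(35) = 17, u(36) = 3, u(37) = 20, u(38) = 0, u(39) = 20, u(40) = 20, u(41) = 17, u(42) = 14, u(43) = 8, u(44) = 22, u(45) = 7, u(46) = 6, u(47) = 13, u(48) = 19, u(49) = 9, u(50) = 5.
Since (u(49), u(50)) = (u(1), u(2)) = (9, 5) (two consecutive terms determine the rest), the sequence is periodic with period 48.
So u(11247) = u(1 + ((11247-1) mod 48)) = u(15) = 3.

3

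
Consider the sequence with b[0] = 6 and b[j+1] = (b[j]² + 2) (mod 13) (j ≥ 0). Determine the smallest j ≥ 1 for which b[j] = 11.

We have b[0] = 6, b[1] = 12, b[2] = 3, b[3] = 11, b[4] = 6.
Since b[4] = b[0] = 6, the sequence is periodic with period 4.
The value 11 first appears (with j ≥ 1) at b[3].

3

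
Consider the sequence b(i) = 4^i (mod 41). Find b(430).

b(0) = 1,  b(1) = 4,  b(2) = 16,  b(3) = 23,  b(4) = 10,  b(5) = 40,  b(6) = 37,  b(7) = 25,  b(8) = 18,  b(9) = 31,  b(10) = 1.
Since b(10) = b(0) = 1, the sequence is periodic with period 10.
(430 - 0) mod 10 = 0, so b(430) = b(0) = 1.

1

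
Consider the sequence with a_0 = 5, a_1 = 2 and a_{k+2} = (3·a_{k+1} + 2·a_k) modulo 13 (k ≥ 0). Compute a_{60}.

We have a_0 = 5; a_1 = 2; a_2 = 3; a_3 = 0; a_4 = 6; a_5 = 5; a_6 = 1; a_7 = 0; a_8 = 2; a_9 = 6; a_{10} = 9; a_{11} = 0; a_{12} = 5; a_{13} = 2.
Since (a_{12}, a_{13}) = (a_0, a_1) = (5, 2) (two consecutive terms determine the rest), the sequence is periodic with period 12.
So a_{60} = a_{0 + ((60-0) mod 12)} = a_0 = 5.

5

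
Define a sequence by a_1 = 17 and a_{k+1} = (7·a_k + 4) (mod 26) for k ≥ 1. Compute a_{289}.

Computing terms: a_1 = 17; a_2 = 19; a_3 = 7; a_4 = 1; a_5 = 11; a_6 = 3; a_7 = 25; a_8 = 23; a_9 = 9; a_{10} = 15; a_{11} = 5; a_{12} = 13; a_{13} = 17.
Since a_{13} = a_1 = 17, the sequence is periodic with period 12.
So a_{289} = a_{1 + ((289-1) mod 12)} = a_1 = 17.

17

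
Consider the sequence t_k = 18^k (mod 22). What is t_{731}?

18

We have t_0 = 1, t_1 = 18, t_2 = 16, t_3 = 2, t_4 = 14, t_5 = 10, t_6 = 4, t_7 = 6, t_8 = 20, t_9 = 8, t_{10} = 12, t_{11} = 18.
Since t_{11} = t_1 = 18, the sequence is eventually periodic: after a pre-period of length 1 it cycles with period 10.
For k ≥ 1, t_k depends only on (k - 1) mod 10. (731 - 1) mod 10 = 0, so t_{731} = t_1 = 18.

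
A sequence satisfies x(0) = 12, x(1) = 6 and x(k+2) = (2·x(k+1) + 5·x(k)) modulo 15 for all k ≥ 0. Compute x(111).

We have x(0) = 12, x(1) = 6, x(2) = 12, x(3) = 9, x(4) = 3, x(5) = 6, x(6) = 12.
Since (x(5), x(6)) = (x(1), x(2)) = (6, 12) (two consecutive terms determine the rest), the sequence is eventually periodic: after a pre-period of length 1 it cycles with period 4.
For k ≥ 1, x(k) depends only on (k - 1) mod 4. (111 - 1) mod 4 = 2, so x(111) = x(3) = 9.

9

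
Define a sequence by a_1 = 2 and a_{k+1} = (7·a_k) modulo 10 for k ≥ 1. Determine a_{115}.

We have a_1 = 2; a_2 = 4; a_3 = 8; a_4 = 6; a_5 = 2.
Since a_5 = a_1 = 2, the sequence is periodic with period 4.
(115 - 1) mod 4 = 2, so a_{115} = a_3 = 8.

8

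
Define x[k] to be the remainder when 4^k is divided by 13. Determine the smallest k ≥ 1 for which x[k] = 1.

We have x[0] = 1; x[1] = 4; x[2] = 3; x[3] = 12; x[4] = 9; x[5] = 10; x[6] = 1.
Since x[6] = x[0] = 1, the sequence is periodic with period 6.
The value 1 next appears (with k ≥ 1) at x[6].

6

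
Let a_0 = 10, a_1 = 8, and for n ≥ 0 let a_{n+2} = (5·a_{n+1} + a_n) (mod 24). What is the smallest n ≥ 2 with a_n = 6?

Listing terms: a_0 = 10,  a_1 = 8,  a_2 = 2,  a_3 = 18,  a_4 = 20,  a_5 = 22,  a_6 = 10,  a_7 = 0,  a_8 = 10,  a_9 = 2,  a_{10} = 20,  a_{11} = 6,  a_{12} = 2,  a_{13} = 16,  a_{14} = 10,  a_{15} = 18,  a_{16} = 4,  a_{17} = 14,  a_{18} = 2,  a_{19} = 0,  a_{20} = 2,  a_{21} = 10,  a_{22} = 4,  a_{23} = 6,  a_{24} = 10,  a_{25} = 8.
The sequence repeats with period 24.
The value 6 first appears (with n ≥ 2) at a_{11}.

11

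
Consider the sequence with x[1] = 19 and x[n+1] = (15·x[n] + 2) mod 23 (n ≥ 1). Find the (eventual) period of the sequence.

22

Computing terms: x[1] = 19; x[2] = 11; x[3] = 6; x[4] = 0; x[5] = 2; x[6] = 9; x[7] = 22; x[8] = 10; x[9] = 14; x[10] = 5; x[11] = 8; x[12] = 7; x[13] = 15; x[14] = 20; x[15] = 3; x[16] = 1; x[17] = 17; x[18] = 4; x[19] = 16; x[20] = 12; x[21] = 21; x[22] = 18; x[23] = 19.
The sequence repeats with period 22.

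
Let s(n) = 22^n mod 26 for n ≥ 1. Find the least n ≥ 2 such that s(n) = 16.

2

Listing terms: s(1) = 22; s(2) = 16; s(3) = 14; s(4) = 22.
The sequence repeats with period 3.
The value 16 first appears (with n ≥ 2) at s(2).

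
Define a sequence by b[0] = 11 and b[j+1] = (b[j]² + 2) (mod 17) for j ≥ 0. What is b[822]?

1

Computing terms: b[0] = 11,  b[1] = 4,  b[2] = 1,  b[3] = 3,  b[4] = 11.
Since b[4] = b[0] = 11, the sequence is periodic with period 4.
(822 - 0) mod 4 = 2, so b[822] = b[2] = 1.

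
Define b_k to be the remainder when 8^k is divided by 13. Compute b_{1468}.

b_1 = 8, b_2 = 12, b_3 = 5, b_4 = 1, b_5 = 8.
Since b_5 = b_1 = 8, the sequence is periodic with period 4.
(1468 - 1) mod 4 = 3, so b_{1468} = b_4 = 1.

1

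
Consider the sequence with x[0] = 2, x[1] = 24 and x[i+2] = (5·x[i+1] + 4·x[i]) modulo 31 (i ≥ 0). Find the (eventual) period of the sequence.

30

We have x[0] = 2, x[1] = 24, x[2] = 4, x[3] = 23, x[4] = 7, x[5] = 3, x[6] = 12, x[7] = 10, x[8] = 5, x[9] = 3, x[10] = 4, x[11] = 1, x[12] = 21, x[13] = 16, x[14] = 9, x[15] = 16, x[16] = 23, x[17] = 24, x[18] = 26, x[19] = 9, x[20] = 25, x[21] = 6, x[22] = 6, x[23] = 23, x[24] = 15, x[25] = 12, x[26] = 27, x[27] = 28, x[28] = 0, x[29] = 19, x[30] = 2, x[31] = 24.
The sequence repeats with period 30.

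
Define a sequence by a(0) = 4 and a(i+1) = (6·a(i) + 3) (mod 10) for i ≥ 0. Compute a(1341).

7

a(0) = 4, a(1) = 7, a(2) = 5, a(3) = 3, a(4) = 1, a(5) = 9, a(6) = 7.
Since a(6) = a(1) = 7, the sequence is eventually periodic: after a pre-period of length 1 it cycles with period 5.
For i ≥ 1, a(i) depends only on (i - 1) mod 5. (1341 - 1) mod 5 = 0, so a(1341) = a(1) = 7.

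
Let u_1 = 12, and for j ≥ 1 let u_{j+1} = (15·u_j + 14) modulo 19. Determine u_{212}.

Listing terms: u_1 = 12; u_2 = 4; u_3 = 17; u_4 = 3; u_5 = 2; u_6 = 6; u_7 = 9; u_8 = 16; u_9 = 7; u_{10} = 5; u_{11} = 13; u_{12} = 0; u_{13} = 14; u_{14} = 15; u_{15} = 11; u_{16} = 8; u_{17} = 1; u_{18} = 10; u_{19} = 12.
The sequence repeats with period 18.
(212 - 1) mod 18 = 13, so u_{212} = u_{14} = 15.

15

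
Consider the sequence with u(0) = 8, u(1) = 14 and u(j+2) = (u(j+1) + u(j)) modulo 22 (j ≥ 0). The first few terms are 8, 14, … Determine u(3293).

u(0) = 8,  u(1) = 14,  u(2) = 0,  u(3) = 14,  u(4) = 14,  u(5) = 6,  u(6) = 20,  u(7) = 4,  u(8) = 2,  u(9) = 6,  u(10) = 8,  u(11) = 14.
Since (u(10), u(11)) = (u(0), u(1)) = (8, 14) (two consecutive terms determine the rest), the sequence is periodic with period 10.
So u(3293) = u(0 + ((3293-0) mod 10)) = u(3) = 14.

14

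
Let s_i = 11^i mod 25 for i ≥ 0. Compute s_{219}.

Computing terms: s_0 = 1,  s_1 = 11,  s_2 = 21,  s_3 = 6,  s_4 = 16,  s_5 = 1.
Since s_5 = s_0 = 1, the sequence is periodic with period 5.
So s_{219} = s_{0 + ((219-0) mod 5)} = s_4 = 16.

16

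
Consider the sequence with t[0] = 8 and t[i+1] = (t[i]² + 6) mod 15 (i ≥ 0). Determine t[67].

Computing terms: t[0] = 8; t[1] = 10; t[2] = 1; t[3] = 7; t[4] = 10.
Since t[4] = t[1] = 10, the sequence is eventually periodic: after a pre-period of length 1 it cycles with period 3.
For i ≥ 1, t[i] depends only on (i - 1) mod 3. (67 - 1) mod 3 = 0, so t[67] = t[1] = 10.

10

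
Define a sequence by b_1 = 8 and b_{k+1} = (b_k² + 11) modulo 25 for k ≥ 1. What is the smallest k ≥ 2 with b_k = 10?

5

We have b_1 = 8,  b_2 = 0,  b_3 = 11,  b_4 = 7,  b_5 = 10,  b_6 = 11.
Since b_6 = b_3 = 11, the sequence is eventually periodic: after a pre-period of length 2 it cycles with period 3.
The value 10 first appears (with k ≥ 2) at b_5.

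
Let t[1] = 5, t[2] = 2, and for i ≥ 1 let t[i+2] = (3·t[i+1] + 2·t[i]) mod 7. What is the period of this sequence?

48

We have t[1] = 5,  t[2] = 2,  t[3] = 2,  t[4] = 3,  t[5] = 6,  t[6] = 3,  t[7] = 0,  t[8] = 6,  t[9] = 4,  t[10] = 3,  t[11] = 3,  t[12] = 1,  t[13] = 2,  t[14] = 1,  t[15] = 0,  t[16] = 2,  t[17] = 6,  t[18] = 1,  t[19] = 1,  t[20] = 5,  t[21] = 3,  t[22] = 5,  t[23] = 0,  t[24] = 3,  t[25] = 2,  t[26] = 5,  t[27] = 5,  t[28] = 4,  t[29] = 1,  t[30] = 4,  t[31] = 0,  t[32] = 1,  t[33] = 3,  t[34] = 4,  t[35] = 4,  t[36] = 6,  t[37] = 5,  t[38] = 6,  t[39] = 0,  t[40] = 5,  t[41] = 1,  t[42] = 6,  t[43] = 6,  t[44] = 2,  t[45] = 4,  t[46] = 2,  t[47] = 0,  t[48] = 4,  t[49] = 5,  t[50] = 2.
Since (t[49], t[50]) = (t[1], t[2]) = (5, 2) (two consecutive terms determine the rest), the sequence is periodic with period 48.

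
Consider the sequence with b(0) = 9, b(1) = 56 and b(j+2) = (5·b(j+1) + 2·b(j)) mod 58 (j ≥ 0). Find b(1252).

6

We have b(0) = 9,  b(1) = 56,  b(2) = 8,  b(3) = 36,  b(4) = 22,  b(5) = 8,  b(6) = 26,  b(7) = 30,  b(8) = 28,  b(9) = 26,  b(10) = 12,  b(11) = 54,  b(12) = 4,  b(13) = 12,  b(14) = 10,  b(15) = 16,  b(16) = 42,  b(17) = 10,  b(18) = 18,  b(19) = 52,  b(20) = 6,  b(21) = 18,  b(22) = 44,  b(23) = 24,  b(24) = 34,  b(25) = 44,  b(26) = 56,  b(27) = 20,  b(28) = 38,  b(29) = 56,  b(30) = 8.
Since (b(29), b(30)) = (b(1), b(2)) = (56, 8) (two consecutive terms determine the rest), the sequence is eventually periodic: after a pre-period of length 1 it cycles with period 28.
For j ≥ 1, b(j) depends only on (j - 1) mod 28. (1252 - 1) mod 28 = 19, so b(1252) = b(20) = 6.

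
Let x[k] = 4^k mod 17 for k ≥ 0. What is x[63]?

13

x[0] = 1,  x[1] = 4,  x[2] = 16,  x[3] = 13,  x[4] = 1.
Since x[4] = x[0] = 1, the sequence is periodic with period 4.
So x[63] = x[0 + ((63-0) mod 4)] = x[3] = 13.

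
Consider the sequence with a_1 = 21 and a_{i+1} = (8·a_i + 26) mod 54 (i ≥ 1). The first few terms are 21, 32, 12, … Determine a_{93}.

12

We have a_1 = 21, a_2 = 32, a_3 = 12, a_4 = 14, a_5 = 30, a_6 = 50, a_7 = 48, a_8 = 32.
Since a_8 = a_2 = 32, the sequence is eventually periodic: after a pre-period of length 1 it cycles with period 6.
For i ≥ 2, a_i depends only on (i - 2) mod 6. (93 - 2) mod 6 = 1, so a_{93} = a_3 = 12.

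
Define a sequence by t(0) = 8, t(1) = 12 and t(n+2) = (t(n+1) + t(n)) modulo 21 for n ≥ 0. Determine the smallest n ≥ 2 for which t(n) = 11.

Computing terms: t(0) = 8, t(1) = 12, t(2) = 20, t(3) = 11, t(4) = 10, t(5) = 0, t(6) = 10, t(7) = 10, t(8) = 20, t(9) = 9, t(10) = 8, t(11) = 17, t(12) = 4, t(13) = 0, t(14) = 4, t(15) = 4, t(16) = 8, t(17) = 12.
The sequence repeats with period 16.
The value 11 first appears (with n ≥ 2) at t(3).

3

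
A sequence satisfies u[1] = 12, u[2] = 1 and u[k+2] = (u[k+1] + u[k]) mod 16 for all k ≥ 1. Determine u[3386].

Listing terms: u[1] = 12, u[2] = 1, u[3] = 13, u[4] = 14, u[5] = 11, u[6] = 9, u[7] = 4, u[8] = 13, u[9] = 1, u[10] = 14, u[11] = 15, u[12] = 13, u[13] = 12, u[14] = 9, u[15] = 5, u[16] = 14, u[17] = 3, u[18] = 1, u[19] = 4, u[20] = 5, u[21] = 9, u[22] = 14, u[23] = 7, u[24] = 5, u[25] = 12, u[26] = 1.
Since (u[25], u[26]) = (u[1], u[2]) = (12, 1) (two consecutive terms determine the rest), the sequence is periodic with period 24.
(3386 - 1) mod 24 = 1, so u[3386] = u[2] = 1.

1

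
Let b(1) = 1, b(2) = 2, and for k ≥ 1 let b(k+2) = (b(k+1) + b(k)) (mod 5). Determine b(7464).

0

b(1) = 1, b(2) = 2, b(3) = 3, b(4) = 0, b(5) = 3, b(6) = 3, b(7) = 1, b(8) = 4, b(9) = 0, b(10) = 4, b(11) = 4, b(12) = 3, b(13) = 2, b(14) = 0, b(15) = 2, b(16) = 2, b(17) = 4, b(18) = 1, b(19) = 0, b(20) = 1, b(21) = 1, b(22) = 2.
The sequence repeats with period 20.
So b(7464) = b(1 + ((7464-1) mod 20)) = b(4) = 0.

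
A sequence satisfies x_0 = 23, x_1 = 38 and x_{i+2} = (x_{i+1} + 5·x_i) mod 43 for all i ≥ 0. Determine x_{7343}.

34

x_0 = 23, x_1 = 38, x_2 = 24, x_3 = 42, x_4 = 33, x_5 = 28, x_6 = 21, x_7 = 32, x_8 = 8, x_9 = 39, x_{10} = 36, x_{11} = 16, x_{12} = 24, x_{13} = 18, x_{14} = 9, x_{15} = 13, x_{16} = 15, x_{17} = 37, x_{18} = 26, x_{19} = 39, x_{20} = 40, x_{21} = 20, x_{22} = 5, x_{23} = 19, x_{24} = 1, x_{25} = 10, x_{26} = 15, x_{27} = 22, x_{28} = 11, x_{29} = 35, x_{30} = 4, x_{31} = 7, x_{32} = 27, x_{33} = 19, x_{34} = 25, x_{35} = 34, x_{36} = 30, x_{37} = 28, x_{38} = 6, x_{39} = 17, x_{40} = 4, x_{41} = 3, x_{42} = 23, x_{43} = 38.
Since (x_{42}, x_{43}) = (x_0, x_1) = (23, 38) (two consecutive terms determine the rest), the sequence is periodic with period 42.
(7343 - 0) mod 42 = 35, so x_{7343} = x_{35} = 34.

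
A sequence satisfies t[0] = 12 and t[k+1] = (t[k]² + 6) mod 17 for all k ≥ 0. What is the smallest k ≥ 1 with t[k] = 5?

Computing terms: t[0] = 12, t[1] = 14, t[2] = 15, t[3] = 10, t[4] = 4, t[5] = 5, t[6] = 14.
Since t[6] = t[1] = 14, the sequence is eventually periodic: after a pre-period of length 1 it cycles with period 5.
The value 5 first appears (with k ≥ 1) at t[5].

5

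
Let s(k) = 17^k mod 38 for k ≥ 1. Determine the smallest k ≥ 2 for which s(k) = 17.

We have s(1) = 17, s(2) = 23, s(3) = 11, s(4) = 35, s(5) = 25, s(6) = 7, s(7) = 5, s(8) = 9, s(9) = 1, s(10) = 17.
Since s(10) = s(1) = 17, the sequence is periodic with period 9.
The value 17 next appears (with k ≥ 2) at s(10).

10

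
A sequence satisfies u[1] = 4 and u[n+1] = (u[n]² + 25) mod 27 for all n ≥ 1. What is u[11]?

Listing terms: u[1] = 4, u[2] = 14, u[3] = 5, u[4] = 23, u[5] = 14.
Since u[5] = u[2] = 14, the sequence is eventually periodic: after a pre-period of length 1 it cycles with period 3.
For n ≥ 2, u[n] depends only on (n - 2) mod 3. (11 - 2) mod 3 = 0, so u[11] = u[2] = 14.

14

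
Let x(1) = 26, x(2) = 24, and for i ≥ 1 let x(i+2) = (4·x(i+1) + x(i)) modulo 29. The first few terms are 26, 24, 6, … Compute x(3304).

7

We have x(1) = 26, x(2) = 24, x(3) = 6, x(4) = 19, x(5) = 24, x(6) = 28, x(7) = 20, x(8) = 21, x(9) = 17, x(10) = 2, x(11) = 25, x(12) = 15, x(13) = 27, x(14) = 7, x(15) = 26, x(16) = 24.
Since (x(15), x(16)) = (x(1), x(2)) = (26, 24) (two consecutive terms determine the rest), the sequence is periodic with period 14.
So x(3304) = x(1 + ((3304-1) mod 14)) = x(14) = 7.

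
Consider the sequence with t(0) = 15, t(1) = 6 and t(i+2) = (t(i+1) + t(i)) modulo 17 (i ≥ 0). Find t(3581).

We have t(0) = 15, t(1) = 6, t(2) = 4, t(3) = 10, t(4) = 14, t(5) = 7, t(6) = 4, t(7) = 11, t(8) = 15, t(9) = 9, t(10) = 7, t(11) = 16, t(12) = 6, t(13) = 5, t(14) = 11, t(15) = 16, t(16) = 10, t(17) = 9, t(18) = 2, t(19) = 11, t(20) = 13, t(21) = 7, t(22) = 3, t(23) = 10, t(24) = 13, t(25) = 6, t(26) = 2, t(27) = 8, t(28) = 10, t(29) = 1, t(30) = 11, t(31) = 12, t(32) = 6, t(33) = 1, t(34) = 7, t(35) = 8, t(36) = 15, t(37) = 6.
Since (t(36), t(37)) = (t(0), t(1)) = (15, 6) (two consecutive terms determine the rest), the sequence is periodic with period 36.
So t(3581) = t(0 + ((3581-0) mod 36)) = t(17) = 9.

9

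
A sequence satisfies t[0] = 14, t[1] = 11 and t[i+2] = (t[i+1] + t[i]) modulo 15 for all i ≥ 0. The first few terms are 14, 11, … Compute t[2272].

We have t[0] = 14, t[1] = 11, t[2] = 10, t[3] = 6, t[4] = 1, t[5] = 7, t[6] = 8, t[7] = 0, t[8] = 8, t[9] = 8, t[10] = 1, t[11] = 9, t[12] = 10, t[13] = 4, t[14] = 14, t[15] = 3, t[16] = 2, t[17] = 5, t[18] = 7, t[19] = 12, t[20] = 4, t[21] = 1, t[22] = 5, t[23] = 6, t[24] = 11, t[25] = 2, t[26] = 13, t[27] = 0, t[28] = 13, t[29] = 13, t[30] = 11, t[31] = 9, t[32] = 5, t[33] = 14, t[34] = 4, t[35] = 3, t[36] = 7, t[37] = 10, t[38] = 2, t[39] = 12, t[40] = 14, t[41] = 11.
The sequence repeats with period 40.
(2272 - 0) mod 40 = 32, so t[2272] = t[32] = 5.

5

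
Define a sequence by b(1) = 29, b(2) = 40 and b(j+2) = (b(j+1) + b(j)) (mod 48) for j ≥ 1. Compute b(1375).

b(1) = 29; b(2) = 40; b(3) = 21; b(4) = 13; b(5) = 34; b(6) = 47; b(7) = 33; b(8) = 32; b(9) = 17; b(10) = 1; b(11) = 18; b(12) = 19; b(13) = 37; b(14) = 8; b(15) = 45; b(16) = 5; b(17) = 2; b(18) = 7; b(19) = 9; b(20) = 16; b(21) = 25; b(22) = 41; b(23) = 18; b(24) = 11; b(25) = 29; b(26) = 40.
The sequence repeats with period 24.
So b(1375) = b(1 + ((1375-1) mod 24)) = b(7) = 33.

33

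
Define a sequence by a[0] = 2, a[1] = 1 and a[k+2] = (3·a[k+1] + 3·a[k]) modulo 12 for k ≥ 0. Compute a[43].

9

Computing terms: a[0] = 2,  a[1] = 1,  a[2] = 9,  a[3] = 6,  a[4] = 9,  a[5] = 9,  a[6] = 6.
Since (a[5], a[6]) = (a[2], a[3]) = (9, 6) (two consecutive terms determine the rest), the sequence is eventually periodic: after a pre-period of length 2 it cycles with period 3.
For k ≥ 2, a[k] depends only on (k - 2) mod 3. (43 - 2) mod 3 = 2, so a[43] = a[4] = 9.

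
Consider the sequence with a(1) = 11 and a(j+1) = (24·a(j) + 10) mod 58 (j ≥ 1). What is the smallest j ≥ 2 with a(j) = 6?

a(1) = 11,  a(2) = 42,  a(3) = 32,  a(4) = 24,  a(5) = 6,  a(6) = 38,  a(7) = 52,  a(8) = 40,  a(9) = 42.
Since a(9) = a(2) = 42, the sequence is eventually periodic: after a pre-period of length 1 it cycles with period 7.
The value 6 first appears (with j ≥ 2) at a(5).

5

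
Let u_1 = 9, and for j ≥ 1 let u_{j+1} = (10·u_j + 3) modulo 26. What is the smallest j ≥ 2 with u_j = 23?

3

u_1 = 9,  u_2 = 15,  u_3 = 23,  u_4 = 25,  u_5 = 19,  u_6 = 11,  u_7 = 9.
The sequence repeats with period 6.
The value 23 first appears (with j ≥ 2) at u_3.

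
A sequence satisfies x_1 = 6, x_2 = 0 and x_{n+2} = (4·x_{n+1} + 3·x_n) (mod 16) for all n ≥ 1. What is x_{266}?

0

Listing terms: x_1 = 6, x_2 = 0, x_3 = 2, x_4 = 8, x_5 = 6, x_6 = 0.
The sequence repeats with period 4.
So x_{266} = x_{1 + ((266-1) mod 4)} = x_2 = 0.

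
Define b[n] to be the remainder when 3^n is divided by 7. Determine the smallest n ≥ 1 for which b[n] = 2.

Computing terms: b[0] = 1; b[1] = 3; b[2] = 2; b[3] = 6; b[4] = 4; b[5] = 5; b[6] = 1.
Since b[6] = b[0] = 1, the sequence is periodic with period 6.
The value 2 first appears (with n ≥ 1) at b[2].

2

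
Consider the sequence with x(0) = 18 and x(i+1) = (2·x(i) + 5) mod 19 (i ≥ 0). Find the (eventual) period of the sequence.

x(0) = 18, x(1) = 3, x(2) = 11, x(3) = 8, x(4) = 2, x(5) = 9, x(6) = 4, x(7) = 13, x(8) = 12, x(9) = 10, x(10) = 6, x(11) = 17, x(12) = 1, x(13) = 7, x(14) = 0, x(15) = 5, x(16) = 15, x(17) = 16, x(18) = 18.
The sequence repeats with period 18.

18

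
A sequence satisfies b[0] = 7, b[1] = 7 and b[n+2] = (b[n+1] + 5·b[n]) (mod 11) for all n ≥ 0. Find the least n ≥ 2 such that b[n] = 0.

3

b[0] = 7, b[1] = 7, b[2] = 9, b[3] = 0, b[4] = 1, b[5] = 1, b[6] = 6, b[7] = 0, b[8] = 8, b[9] = 8, b[10] = 4, b[11] = 0, b[12] = 9, b[13] = 9, b[14] = 10, b[15] = 0, b[16] = 6, b[17] = 6, b[18] = 3, b[19] = 0, b[20] = 4, b[21] = 4, b[22] = 2, b[23] = 0, b[24] = 10, b[25] = 10, b[26] = 5, b[27] = 0, b[28] = 3, b[29] = 3, b[30] = 7, b[31] = 0, b[32] = 2, b[33] = 2, b[34] = 1, b[35] = 0, b[36] = 5, b[37] = 5, b[38] = 8, b[39] = 0, b[40] = 7, b[41] = 7.
Since (b[40], b[41]) = (b[0], b[1]) = (7, 7) (two consecutive terms determine the rest), the sequence is periodic with period 40.
The value 0 first appears (with n ≥ 2) at b[3].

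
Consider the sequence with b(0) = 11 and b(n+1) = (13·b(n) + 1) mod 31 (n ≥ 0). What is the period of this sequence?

Listing terms: b(0) = 11,  b(1) = 20,  b(2) = 13,  b(3) = 15,  b(4) = 10,  b(5) = 7,  b(6) = 30,  b(7) = 19,  b(8) = 0,  b(9) = 1,  b(10) = 14,  b(11) = 28,  b(12) = 24,  b(13) = 3,  b(14) = 9,  b(15) = 25,  b(16) = 16,  b(17) = 23,  b(18) = 21,  b(19) = 26,  b(20) = 29,  b(21) = 6,  b(22) = 17,  b(23) = 5,  b(24) = 4,  b(25) = 22,  b(26) = 8,  b(27) = 12,  b(28) = 2,  b(29) = 27,  b(30) = 11.
Since b(30) = b(0) = 11, the sequence is periodic with period 30.

30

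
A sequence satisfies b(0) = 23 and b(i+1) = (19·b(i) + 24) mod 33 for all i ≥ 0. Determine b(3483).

We have b(0) = 23,  b(1) = 32,  b(2) = 5,  b(3) = 20,  b(4) = 8,  b(5) = 11,  b(6) = 2,  b(7) = 29,  b(8) = 14,  b(9) = 26,  b(10) = 23.
Since b(10) = b(0) = 23, the sequence is periodic with period 10.
So b(3483) = b(0 + ((3483-0) mod 10)) = b(3) = 20.

20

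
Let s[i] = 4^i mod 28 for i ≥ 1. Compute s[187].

Computing terms: s[1] = 4; s[2] = 16; s[3] = 8; s[4] = 4.
Since s[4] = s[1] = 4, the sequence is periodic with period 3.
So s[187] = s[1 + ((187-1) mod 3)] = s[1] = 4.

4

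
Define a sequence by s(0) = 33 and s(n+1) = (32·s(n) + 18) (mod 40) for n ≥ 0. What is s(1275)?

Computing terms: s(0) = 33; s(1) = 34; s(2) = 26; s(3) = 10; s(4) = 18; s(5) = 34.
Since s(5) = s(1) = 34, the sequence is eventually periodic: after a pre-period of length 1 it cycles with period 4.
For n ≥ 1, s(n) depends only on (n - 1) mod 4. (1275 - 1) mod 4 = 2, so s(1275) = s(3) = 10.

10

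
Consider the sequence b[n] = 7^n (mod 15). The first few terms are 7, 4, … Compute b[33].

b[1] = 7,  b[2] = 4,  b[3] = 13,  b[4] = 1,  b[5] = 7.
Since b[5] = b[1] = 7, the sequence is periodic with period 4.
(33 - 1) mod 4 = 0, so b[33] = b[1] = 7.

7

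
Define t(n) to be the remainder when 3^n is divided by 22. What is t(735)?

Listing terms: t(0) = 1; t(1) = 3; t(2) = 9; t(3) = 5; t(4) = 15; t(5) = 1.
Since t(5) = t(0) = 1, the sequence is periodic with period 5.
So t(735) = t(0 + ((735-0) mod 5)) = t(0) = 1.

1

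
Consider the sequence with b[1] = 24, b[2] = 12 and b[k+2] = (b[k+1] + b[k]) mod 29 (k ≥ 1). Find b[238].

b[1] = 24; b[2] = 12; b[3] = 7; b[4] = 19; b[5] = 26; b[6] = 16; b[7] = 13; b[8] = 0; b[9] = 13; b[10] = 13; b[11] = 26; b[12] = 10; b[13] = 7; b[14] = 17; b[15] = 24; b[16] = 12.
The sequence repeats with period 14.
(238 - 1) mod 14 = 13, so b[238] = b[14] = 17.

17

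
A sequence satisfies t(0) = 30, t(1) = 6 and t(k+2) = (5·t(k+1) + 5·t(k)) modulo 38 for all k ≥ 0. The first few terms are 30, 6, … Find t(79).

Computing terms: t(0) = 30; t(1) = 6; t(2) = 28; t(3) = 18; t(4) = 2; t(5) = 24; t(6) = 16; t(7) = 10; t(8) = 16; t(9) = 16; t(10) = 8; t(11) = 6; t(12) = 32; t(13) = 0; t(14) = 8; t(15) = 2; t(16) = 12; t(17) = 32; t(18) = 30; t(19) = 6.
The sequence repeats with period 18.
So t(79) = t(0 + ((79-0) mod 18)) = t(7) = 10.

10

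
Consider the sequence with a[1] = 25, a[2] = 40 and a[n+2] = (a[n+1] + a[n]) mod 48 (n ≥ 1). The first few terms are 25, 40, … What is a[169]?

25

a[1] = 25, a[2] = 40, a[3] = 17, a[4] = 9, a[5] = 26, a[6] = 35, a[7] = 13, a[8] = 0, a[9] = 13, a[10] = 13, a[11] = 26, a[12] = 39, a[13] = 17, a[14] = 8, a[15] = 25, a[16] = 33, a[17] = 10, a[18] = 43, a[19] = 5, a[20] = 0, a[21] = 5, a[22] = 5, a[23] = 10, a[24] = 15, a[25] = 25, a[26] = 40.
The sequence repeats with period 24.
(169 - 1) mod 24 = 0, so a[169] = a[1] = 25.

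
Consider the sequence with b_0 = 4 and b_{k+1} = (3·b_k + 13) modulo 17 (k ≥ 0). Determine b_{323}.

Listing terms: b_0 = 4,  b_1 = 8,  b_2 = 3,  b_3 = 5,  b_4 = 11,  b_5 = 12,  b_6 = 15,  b_7 = 7,  b_8 = 0,  b_9 = 13,  b_{10} = 1,  b_{11} = 16,  b_{12} = 10,  b_{13} = 9,  b_{14} = 6,  b_{15} = 14,  b_{16} = 4.
The sequence repeats with period 16.
(323 - 0) mod 16 = 3, so b_{323} = b_3 = 5.

5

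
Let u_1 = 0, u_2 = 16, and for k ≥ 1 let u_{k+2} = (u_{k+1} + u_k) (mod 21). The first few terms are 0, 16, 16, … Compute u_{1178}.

19

u_1 = 0; u_2 = 16; u_3 = 16; u_4 = 11; u_5 = 6; u_6 = 17; u_7 = 2; u_8 = 19; u_9 = 0; u_{10} = 19; u_{11} = 19; u_{12} = 17; u_{13} = 15; u_{14} = 11; u_{15} = 5; u_{16} = 16; u_{17} = 0; u_{18} = 16.
The sequence repeats with period 16.
(1178 - 1) mod 16 = 9, so u_{1178} = u_{10} = 19.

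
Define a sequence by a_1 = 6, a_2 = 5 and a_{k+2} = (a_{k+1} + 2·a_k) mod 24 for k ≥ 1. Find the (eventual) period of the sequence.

Listing terms: a_1 = 6, a_2 = 5, a_3 = 17, a_4 = 3, a_5 = 13, a_6 = 19, a_7 = 21, a_8 = 11, a_9 = 5, a_{10} = 3, a_{11} = 13.
Since (a_{10}, a_{11}) = (a_4, a_5) = (3, 13) (two consecutive terms determine the rest), the sequence is eventually periodic: after a pre-period of length 3 it cycles with period 6.

6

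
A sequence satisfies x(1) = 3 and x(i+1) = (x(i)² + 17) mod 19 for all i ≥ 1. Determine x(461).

7

Listing terms: x(1) = 3,  x(2) = 7,  x(3) = 9,  x(4) = 3.
Since x(4) = x(1) = 3, the sequence is periodic with period 3.
So x(461) = x(1 + ((461-1) mod 3)) = x(2) = 7.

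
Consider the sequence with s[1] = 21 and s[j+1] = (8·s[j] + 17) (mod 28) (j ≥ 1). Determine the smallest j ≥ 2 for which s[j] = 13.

s[1] = 21,  s[2] = 17,  s[3] = 13,  s[4] = 9,  s[5] = 5,  s[6] = 1,  s[7] = 25,  s[8] = 21.
Since s[8] = s[1] = 21, the sequence is periodic with period 7.
The value 13 first appears (with j ≥ 2) at s[3].

3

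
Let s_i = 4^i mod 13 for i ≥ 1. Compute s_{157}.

4

s_1 = 4; s_2 = 3; s_3 = 12; s_4 = 9; s_5 = 10; s_6 = 1; s_7 = 4.
Since s_7 = s_1 = 4, the sequence is periodic with period 6.
So s_{157} = s_{1 + ((157-1) mod 6)} = s_1 = 4.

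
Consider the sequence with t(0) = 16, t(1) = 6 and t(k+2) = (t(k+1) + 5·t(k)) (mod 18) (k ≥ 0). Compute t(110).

14

Listing terms: t(0) = 16, t(1) = 6, t(2) = 14, t(3) = 8, t(4) = 6, t(5) = 10, t(6) = 4, t(7) = 0, t(8) = 2, t(9) = 2, t(10) = 12, t(11) = 4, t(12) = 10, t(13) = 12, t(14) = 8, t(15) = 14, t(16) = 0, t(17) = 16, t(18) = 16, t(19) = 6.
Since (t(18), t(19)) = (t(0), t(1)) = (16, 6) (two consecutive terms determine the rest), the sequence is periodic with period 18.
So t(110) = t(0 + ((110-0) mod 18)) = t(2) = 14.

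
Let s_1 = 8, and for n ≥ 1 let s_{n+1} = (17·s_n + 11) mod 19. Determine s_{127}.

Computing terms: s_1 = 8, s_2 = 14, s_3 = 2, s_4 = 7, s_5 = 16, s_6 = 17, s_7 = 15, s_8 = 0, s_9 = 11, s_{10} = 8.
The sequence repeats with period 9.
So s_{127} = s_{1 + ((127-1) mod 9)} = s_1 = 8.

8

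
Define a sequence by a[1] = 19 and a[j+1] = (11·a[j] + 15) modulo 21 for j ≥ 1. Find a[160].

5

Listing terms: a[1] = 19, a[2] = 14, a[3] = 1, a[4] = 5, a[5] = 7, a[6] = 8, a[7] = 19.
The sequence repeats with period 6.
(160 - 1) mod 6 = 3, so a[160] = a[4] = 5.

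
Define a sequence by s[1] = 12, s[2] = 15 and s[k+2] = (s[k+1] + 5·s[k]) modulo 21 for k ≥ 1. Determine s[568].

12

We have s[1] = 12; s[2] = 15; s[3] = 12; s[4] = 3; s[5] = 0; s[6] = 15; s[7] = 15; s[8] = 6; s[9] = 18; s[10] = 6; s[11] = 12; s[12] = 0; s[13] = 18; s[14] = 18; s[15] = 3; s[16] = 9; s[17] = 3; s[18] = 6; s[19] = 0; s[20] = 9; s[21] = 9; s[22] = 12; s[23] = 15.
The sequence repeats with period 21.
So s[568] = s[1 + ((568-1) mod 21)] = s[1] = 12.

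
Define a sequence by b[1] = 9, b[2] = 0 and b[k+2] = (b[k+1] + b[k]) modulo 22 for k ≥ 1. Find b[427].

Computing terms: b[1] = 9, b[2] = 0, b[3] = 9, b[4] = 9, b[5] = 18, b[6] = 5, b[7] = 1, b[8] = 6, b[9] = 7, b[10] = 13, b[11] = 20, b[12] = 11, b[13] = 9, b[14] = 20, b[15] = 7, b[16] = 5, b[17] = 12, b[18] = 17, b[19] = 7, b[20] = 2, b[21] = 9, b[22] = 11, b[23] = 20, b[24] = 9, b[25] = 7, b[26] = 16, b[27] = 1, b[28] = 17, b[29] = 18, b[30] = 13, b[31] = 9, b[32] = 0.
The sequence repeats with period 30.
(427 - 1) mod 30 = 6, so b[427] = b[7] = 1.

1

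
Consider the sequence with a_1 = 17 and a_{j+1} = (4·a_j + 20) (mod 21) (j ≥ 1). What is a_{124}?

Computing terms: a_1 = 17; a_2 = 4; a_3 = 15; a_4 = 17.
The sequence repeats with period 3.
So a_{124} = a_{1 + ((124-1) mod 3)} = a_1 = 17.

17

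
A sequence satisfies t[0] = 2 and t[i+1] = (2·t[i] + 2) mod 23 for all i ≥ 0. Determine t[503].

Computing terms: t[0] = 2; t[1] = 6; t[2] = 14; t[3] = 7; t[4] = 16; t[5] = 11; t[6] = 1; t[7] = 4; t[8] = 10; t[9] = 22; t[10] = 0; t[11] = 2.
Since t[11] = t[0] = 2, the sequence is periodic with period 11.
So t[503] = t[0 + ((503-0) mod 11)] = t[8] = 10.

10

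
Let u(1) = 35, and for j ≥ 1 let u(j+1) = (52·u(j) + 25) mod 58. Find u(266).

37

We have u(1) = 35, u(2) = 47, u(3) = 33, u(4) = 1, u(5) = 19, u(6) = 27, u(7) = 37, u(8) = 35.
Since u(8) = u(1) = 35, the sequence is periodic with period 7.
So u(266) = u(1 + ((266-1) mod 7)) = u(7) = 37.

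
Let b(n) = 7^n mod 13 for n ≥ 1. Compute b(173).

11

We have b(1) = 7,  b(2) = 10,  b(3) = 5,  b(4) = 9,  b(5) = 11,  b(6) = 12,  b(7) = 6,  b(8) = 3,  b(9) = 8,  b(10) = 4,  b(11) = 2,  b(12) = 1,  b(13) = 7.
Since b(13) = b(1) = 7, the sequence is periodic with period 12.
(173 - 1) mod 12 = 4, so b(173) = b(5) = 11.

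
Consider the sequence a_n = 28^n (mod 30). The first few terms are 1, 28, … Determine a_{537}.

28

Listing terms: a_0 = 1,  a_1 = 28,  a_2 = 4,  a_3 = 22,  a_4 = 16,  a_5 = 28.
Since a_5 = a_1 = 28, the sequence is eventually periodic: after a pre-period of length 1 it cycles with period 4.
For n ≥ 1, a_n depends only on (n - 1) mod 4. (537 - 1) mod 4 = 0, so a_{537} = a_1 = 28.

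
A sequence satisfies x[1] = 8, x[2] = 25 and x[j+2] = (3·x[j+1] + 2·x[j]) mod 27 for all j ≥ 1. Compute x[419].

We have x[1] = 8, x[2] = 25, x[3] = 10, x[4] = 26, x[5] = 17, x[6] = 22, x[7] = 19, x[8] = 20, x[9] = 17, x[10] = 10, x[11] = 10, x[12] = 23, x[13] = 8, x[14] = 16, x[15] = 10, x[16] = 8, x[17] = 17, x[18] = 13, x[19] = 19, x[20] = 2, x[21] = 17, x[22] = 1, x[23] = 10, x[24] = 5, x[25] = 8, x[26] = 7, x[27] = 10, x[28] = 17, x[29] = 17, x[30] = 4, x[31] = 19, x[32] = 11, x[33] = 17, x[34] = 19, x[35] = 10, x[36] = 14, x[37] = 8, x[38] = 25.
Since (x[37], x[38]) = (x[1], x[2]) = (8, 25) (two consecutive terms determine the rest), the sequence is periodic with period 36.
(419 - 1) mod 36 = 22, so x[419] = x[23] = 10.

10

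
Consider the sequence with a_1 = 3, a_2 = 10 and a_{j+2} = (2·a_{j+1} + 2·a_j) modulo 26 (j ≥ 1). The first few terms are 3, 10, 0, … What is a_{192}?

2

Listing terms: a_1 = 3; a_2 = 10; a_3 = 0; a_4 = 20; a_5 = 14; a_6 = 16; a_7 = 8; a_8 = 22; a_9 = 8; a_{10} = 8; a_{11} = 6; a_{12} = 2; a_{13} = 16; a_{14} = 10; a_{15} = 0.
Since (a_{14}, a_{15}) = (a_2, a_3) = (10, 0) (two consecutive terms determine the rest), the sequence is eventually periodic: after a pre-period of length 1 it cycles with period 12.
For j ≥ 2, a_j depends only on (j - 2) mod 12. (192 - 2) mod 12 = 10, so a_{192} = a_{12} = 2.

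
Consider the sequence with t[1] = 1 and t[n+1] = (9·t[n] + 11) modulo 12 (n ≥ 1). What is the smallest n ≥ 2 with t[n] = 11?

3

We have t[1] = 1; t[2] = 8; t[3] = 11; t[4] = 2; t[5] = 5; t[6] = 8.
Since t[6] = t[2] = 8, the sequence is eventually periodic: after a pre-period of length 1 it cycles with period 4.
The value 11 first appears (with n ≥ 2) at t[3].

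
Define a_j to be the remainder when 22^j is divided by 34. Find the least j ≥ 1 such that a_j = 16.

8

Computing terms: a_0 = 1,  a_1 = 22,  a_2 = 8,  a_3 = 6,  a_4 = 30,  a_5 = 14,  a_6 = 2,  a_7 = 10,  a_8 = 16,  a_9 = 12,  a_{10} = 26,  a_{11} = 28,  a_{12} = 4,  a_{13} = 20,  a_{14} = 32,  a_{15} = 24,  a_{16} = 18,  a_{17} = 22.
Since a_{17} = a_1 = 22, the sequence is eventually periodic: after a pre-period of length 1 it cycles with period 16.
The value 16 first appears (with j ≥ 1) at a_8.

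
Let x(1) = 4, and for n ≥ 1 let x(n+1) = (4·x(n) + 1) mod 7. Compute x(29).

3

Listing terms: x(1) = 4,  x(2) = 3,  x(3) = 6,  x(4) = 4.
The sequence repeats with period 3.
So x(29) = x(1 + ((29-1) mod 3)) = x(2) = 3.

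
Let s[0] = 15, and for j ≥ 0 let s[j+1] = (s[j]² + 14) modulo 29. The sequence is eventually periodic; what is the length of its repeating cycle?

3

We have s[0] = 15; s[1] = 7; s[2] = 5; s[3] = 10; s[4] = 27; s[5] = 18; s[6] = 19; s[7] = 27.
Since s[7] = s[4] = 27, the sequence is eventually periodic: after a pre-period of length 4 it cycles with period 3.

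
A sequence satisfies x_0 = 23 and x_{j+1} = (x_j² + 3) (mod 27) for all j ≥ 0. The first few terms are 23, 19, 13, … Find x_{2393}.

1

Computing terms: x_0 = 23; x_1 = 19; x_2 = 13; x_3 = 10; x_4 = 22; x_5 = 1; x_6 = 4; x_7 = 19.
Since x_7 = x_1 = 19, the sequence is eventually periodic: after a pre-period of length 1 it cycles with period 6.
For j ≥ 1, x_j depends only on (j - 1) mod 6. (2393 - 1) mod 6 = 4, so x_{2393} = x_5 = 1.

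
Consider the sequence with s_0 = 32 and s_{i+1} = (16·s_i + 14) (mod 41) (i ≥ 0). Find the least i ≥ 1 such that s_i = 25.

2

s_0 = 32; s_1 = 34; s_2 = 25; s_3 = 4; s_4 = 37; s_5 = 32.
Since s_5 = s_0 = 32, the sequence is periodic with period 5.
The value 25 first appears (with i ≥ 1) at s_2.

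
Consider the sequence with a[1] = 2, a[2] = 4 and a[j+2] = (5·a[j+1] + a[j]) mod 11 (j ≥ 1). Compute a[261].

a[1] = 2, a[2] = 4, a[3] = 0, a[4] = 4, a[5] = 9, a[6] = 5, a[7] = 1, a[8] = 10, a[9] = 7, a[10] = 1, a[11] = 1, a[12] = 6, a[13] = 9, a[14] = 7, a[15] = 0, a[16] = 7, a[17] = 2, a[18] = 6, a[19] = 10, a[20] = 1, a[21] = 4, a[22] = 10, a[23] = 10, a[24] = 5, a[25] = 2, a[26] = 4.
Since (a[25], a[26]) = (a[1], a[2]) = (2, 4) (two consecutive terms determine the rest), the sequence is periodic with period 24.
So a[261] = a[1 + ((261-1) mod 24)] = a[21] = 4.

4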